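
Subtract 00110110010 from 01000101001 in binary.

Method 1 - Direct subtraction (column by column from the right: bit − bit − borrow-in; if negative, add 2 and borrow 1 from the next column):
borrow: 01111101100
        01000101001
-       00110110010
-------------------
        00001110111

Method 2 - Add two's complement:
Two's complement of 00110110010: invert → 11001001101, add 1 → 11001001110
  01000101001
+ 11001001110
-------------
 100001110111  (end carry out of the top bit = 1)
Discarding the end carry: 00001110111
Decimal check:
  01000101001 = 512 + 32 + 8 + 1 = 553
  00110110010 = 256 + 128 + 32 + 16 + 2 = 434
  553 - 434 = 119, and 00001110111 = 64 + 32 + 16 + 4 + 2 + 1 = 119 ✓



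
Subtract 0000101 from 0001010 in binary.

Method 1 - Direct subtraction (column by column from the right: bit − bit − borrow-in; if negative, add 2 and borrow 1 from the next column):
borrow: 0001010
        0001010
-       0000101
---------------
        0000101

Method 2 - Add two's complement:
Two's complement of 0000101: invert → 1111010, add 1 → 1111011
  0001010
+ 1111011
---------
 10000101  (end carry out of the top bit = 1)
Discarding the end carry: 0000101
Decimal check:
  0001010 = 8 + 2 = 10
  0000101 = 4 + 1 = 5
  10 - 5 = 5, and 0000101 = 4 + 1 = 5 ✓



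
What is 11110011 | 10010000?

OR: 1 when either bit is 1
  11110011
| 10010000
----------
  11110011
Decimal: 243 | 144 = 243



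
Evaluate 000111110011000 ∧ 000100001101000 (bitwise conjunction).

AND: 1 only when both bits are 1
  000111110011000
& 000100001101000
-----------------
  000100000001000
Decimal: 3992 & 2152 = 2056



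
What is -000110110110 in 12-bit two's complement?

Original: 000110110110
Step 1 - Invert all bits: 111001001001
Step 2 - Add 1: 111001001010
Verification: 000110110110 + 111001001010 = 1000000000000; discarding the end carry (carry out of the top bit) leaves the 12-bit value 000000000000, as required for x + (-x)



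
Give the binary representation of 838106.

Using repeated division by 2:
838106 ÷ 2 = 419053 remainder 0
419053 ÷ 2 = 209526 remainder 1
209526 ÷ 2 = 104763 remainder 0
104763 ÷ 2 = 52381 remainder 1
52381 ÷ 2 = 26190 remainder 1
26190 ÷ 2 = 13095 remainder 0
13095 ÷ 2 = 6547 remainder 1
6547 ÷ 2 = 3273 remainder 1
3273 ÷ 2 = 1636 remainder 1
1636 ÷ 2 = 818 remainder 0
818 ÷ 2 = 409 remainder 0
409 ÷ 2 = 204 remainder 1
204 ÷ 2 = 102 remainder 0
102 ÷ 2 = 51 remainder 0
51 ÷ 2 = 25 remainder 1
25 ÷ 2 = 12 remainder 1
12 ÷ 2 = 6 remainder 0
6 ÷ 2 = 3 remainder 0
3 ÷ 2 = 1 remainder 1
1 ÷ 2 = 0 remainder 1
Reading remainders bottom to top: 11001100100111011010



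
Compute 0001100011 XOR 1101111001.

XOR: 1 when bits differ
  0001100011
^ 1101111001
------------
  1100011010
Decimal: 99 ^ 889 = 794



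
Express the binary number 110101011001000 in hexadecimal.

Group into 4-bit nibbles from right:
  0110 = 6
  1010 = A
  1100 = C
  1000 = 8
Result: 6AC8



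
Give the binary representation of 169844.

Using repeated division by 2:
169844 ÷ 2 = 84922 remainder 0
84922 ÷ 2 = 42461 remainder 0
42461 ÷ 2 = 21230 remainder 1
21230 ÷ 2 = 10615 remainder 0
10615 ÷ 2 = 5307 remainder 1
5307 ÷ 2 = 2653 remainder 1
2653 ÷ 2 = 1326 remainder 1
1326 ÷ 2 = 663 remainder 0
663 ÷ 2 = 331 remainder 1
331 ÷ 2 = 165 remainder 1
165 ÷ 2 = 82 remainder 1
82 ÷ 2 = 41 remainder 0
41 ÷ 2 = 20 remainder 1
20 ÷ 2 = 10 remainder 0
10 ÷ 2 = 5 remainder 0
5 ÷ 2 = 2 remainder 1
2 ÷ 2 = 1 remainder 0
1 ÷ 2 = 0 remainder 1
Reading remainders bottom to top: 101001011101110100



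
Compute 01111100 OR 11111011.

OR: 1 when either bit is 1
  01111100
| 11111011
----------
  11111111
Decimal: 124 | 251 = 255



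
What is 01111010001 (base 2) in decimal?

Sum of powers of 2 for each 1-bit:
2^0 + 2^4 + 2^6 + 2^7 + 2^8 + 2^9
= 1 + 16 + 64 + 128 + 256 + 512
= 977



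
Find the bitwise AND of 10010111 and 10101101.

AND: 1 only when both bits are 1
  10010111
& 10101101
----------
  10000101
Decimal: 151 & 173 = 133



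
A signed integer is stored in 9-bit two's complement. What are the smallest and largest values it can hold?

For 9-bit two's complement:
Minimum: -2^8 = -256
Maximum: 2^8 - 1 = 255



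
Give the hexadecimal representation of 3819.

Using repeated division by 16 (digits 10–15 are A–F):
3819 ÷ 16 = 238 remainder 11 (B)
238 ÷ 16 = 14 remainder 14 (E)
14 ÷ 16 = 0 remainder 14 (E)
Reading remainders bottom to top: EEB



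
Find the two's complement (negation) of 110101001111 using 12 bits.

Original (sign bit 1, negative): 110101001111
Step 1 - Invert all bits: 001010110000
Step 2 - Add 1: 001010110001
Verification: 110101001111 + 001010110001 = 1000000000000; discarding the end carry (carry out of the top bit) leaves the 12-bit value 000000000000, as required for x + (-x)



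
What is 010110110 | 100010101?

OR: 1 when either bit is 1
  010110110
| 100010101
-----------
  110110111
Decimal: 182 | 277 = 439



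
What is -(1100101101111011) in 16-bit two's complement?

Original (sign bit 1, negative): 1100101101111011
Step 1 - Invert all bits: 0011010010000100
Step 2 - Add 1: 0011010010000101
Verification: 1100101101111011 + 0011010010000101 = 10000000000000000; discarding the end carry (carry out of the top bit) leaves the 16-bit value 0000000000000000, as required for x + (-x)



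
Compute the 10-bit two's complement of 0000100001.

Original: 0000100001
Step 1 - Invert all bits: 1111011110
Step 2 - Add 1: 1111011111
Verification: 0000100001 + 1111011111 = 10000000000; discarding the end carry (carry out of the top bit) leaves the 10-bit value 0000000000, as required for x + (-x)



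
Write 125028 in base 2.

Using repeated division by 2:
125028 ÷ 2 = 62514 remainder 0
62514 ÷ 2 = 31257 remainder 0
31257 ÷ 2 = 15628 remainder 1
15628 ÷ 2 = 7814 remainder 0
7814 ÷ 2 = 3907 remainder 0
3907 ÷ 2 = 1953 remainder 1
1953 ÷ 2 = 976 remainder 1
976 ÷ 2 = 488 remainder 0
488 ÷ 2 = 244 remainder 0
244 ÷ 2 = 122 remainder 0
122 ÷ 2 = 61 remainder 0
61 ÷ 2 = 30 remainder 1
30 ÷ 2 = 15 remainder 0
15 ÷ 2 = 7 remainder 1
7 ÷ 2 = 3 remainder 1
3 ÷ 2 = 1 remainder 1
1 ÷ 2 = 0 remainder 1
Reading remainders bottom to top: 11110100001100100



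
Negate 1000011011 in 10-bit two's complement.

Original (sign bit 1, negative): 1000011011
Step 1 - Invert all bits: 0111100100
Step 2 - Add 1: 0111100101
Verification: 1000011011 + 0111100101 = 10000000000; discarding the end carry (carry out of the top bit) leaves the 10-bit value 0000000000, as required for x + (-x)



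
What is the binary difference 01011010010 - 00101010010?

Method 1 - Direct subtraction (column by column from the right: bit − bit − borrow-in; if negative, add 2 and borrow 1 from the next column):
borrow: 01000000000
        01011010010
-       00101010010
-------------------
        00110000000

Method 2 - Add two's complement:
Two's complement of 00101010010: invert → 11010101101, add 1 → 11010101110
  01011010010
+ 11010101110
-------------
 100110000000  (end carry out of the top bit = 1)
Discarding the end carry: 00110000000
Decimal check:
  01011010010 = 512 + 128 + 64 + 16 + 2 = 722
  00101010010 = 256 + 64 + 16 + 2 = 338
  722 - 338 = 384, and 00110000000 = 256 + 128 = 384 ✓



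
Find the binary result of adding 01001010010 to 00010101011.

Add column by column from the right: bit + bit + carry-in; write the sum mod 2, carry 1 when the sum is 2 or 3.
carry:  00000000100
        01001010010
+       00010101011
-------------------
       001011111101
(the carry out of the leftmost column, 0, becomes the leading bit)
Decimal check:
  01001010010 = 512 + 64 + 16 + 2 = 594
  00010101011 = 128 + 32 + 8 + 2 + 1 = 171
  594 + 171 = 765, and 001011111101 = 512 + 128 + 64 + 32 + 16 + 8 + 4 + 1 = 765 ✓



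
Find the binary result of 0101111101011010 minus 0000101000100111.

Method 1 - Direct subtraction (column by column from the right: bit − bit − borrow-in; if negative, add 2 and borrow 1 from the next column):
borrow: 0000000001001110
        0101111101011010
-       0000101000100111
------------------------
        0101010100110011

Method 2 - Add two's complement:
Two's complement of 0000101000100111: invert → 1111010111011000, add 1 → 1111010111011001
  0101111101011010
+ 1111010111011001
------------------
 10101010100110011  (end carry out of the top bit = 1)
Discarding the end carry: 0101010100110011
Decimal check:
  0101111101011010 = 16384 + 4096 + 2048 + 1024 + 512 + 256 + 64 + 16 + 8 + 2 = 24410
  0000101000100111 = 2048 + 512 + 32 + 4 + 2 + 1 = 2599
  24410 - 2599 = 21811, and 0101010100110011 = 16384 + 4096 + 1024 + 256 + 32 + 16 + 2 + 1 = 21811 ✓



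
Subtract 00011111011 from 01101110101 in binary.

Method 1 - Direct subtraction (column by column from the right: bit − bit − borrow-in; if negative, add 2 and borrow 1 from the next column):
borrow: 00111110100
        01101110101
-       00011111011
-------------------
        01001111010

Method 2 - Add two's complement:
Two's complement of 00011111011: invert → 11100000100, add 1 → 11100000101
  01101110101
+ 11100000101
-------------
 101001111010  (end carry out of the top bit = 1)
Discarding the end carry: 01001111010
Decimal check:
  01101110101 = 512 + 256 + 64 + 32 + 16 + 4 + 1 = 885
  00011111011 = 128 + 64 + 32 + 16 + 8 + 2 + 1 = 251
  885 - 251 = 634, and 01001111010 = 512 + 64 + 32 + 16 + 8 + 2 = 634 ✓



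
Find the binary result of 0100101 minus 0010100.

Method 1 - Direct subtraction (column by column from the right: bit − bit − borrow-in; if negative, add 2 and borrow 1 from the next column):
borrow: 0100000
        0100101
-       0010100
---------------
        0010001

Method 2 - Add two's complement:
Two's complement of 0010100: invert → 1101011, add 1 → 1101100
  0100101
+ 1101100
---------
 10010001  (end carry out of the top bit = 1)
Discarding the end carry: 0010001
Decimal check:
  0100101 = 32 + 4 + 1 = 37
  0010100 = 16 + 4 = 20
  37 - 20 = 17, and 0010001 = 16 + 1 = 17 ✓



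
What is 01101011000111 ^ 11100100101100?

XOR: 1 when bits differ
  01101011000111
^ 11100100101100
----------------
  10001111101011
Decimal: 6855 ^ 14636 = 9195



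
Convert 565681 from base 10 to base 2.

Using repeated division by 2:
565681 ÷ 2 = 282840 remainder 1
282840 ÷ 2 = 141420 remainder 0
141420 ÷ 2 = 70710 remainder 0
70710 ÷ 2 = 35355 remainder 0
35355 ÷ 2 = 17677 remainder 1
17677 ÷ 2 = 8838 remainder 1
8838 ÷ 2 = 4419 remainder 0
4419 ÷ 2 = 2209 remainder 1
2209 ÷ 2 = 1104 remainder 1
1104 ÷ 2 = 552 remainder 0
552 ÷ 2 = 276 remainder 0
276 ÷ 2 = 138 remainder 0
138 ÷ 2 = 69 remainder 0
69 ÷ 2 = 34 remainder 1
34 ÷ 2 = 17 remainder 0
17 ÷ 2 = 8 remainder 1
8 ÷ 2 = 4 remainder 0
4 ÷ 2 = 2 remainder 0
2 ÷ 2 = 1 remainder 0
1 ÷ 2 = 0 remainder 1
Reading remainders bottom to top: 10001010000110110001



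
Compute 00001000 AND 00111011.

AND: 1 only when both bits are 1
  00001000
& 00111011
----------
  00001000
Decimal: 8 & 59 = 8



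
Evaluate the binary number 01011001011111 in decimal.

Sum of powers of 2 for each 1-bit:
2^0 + 2^1 + 2^2 + 2^3 + 2^4 + 2^6 + 2^9 + 2^10 + 2^12
= 1 + 2 + 4 + 8 + 16 + 64 + 512 + 1024 + 4096
= 5727



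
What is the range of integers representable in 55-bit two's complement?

For 55-bit two's complement:
Minimum: -2^54 = -18014398509481984
Maximum: 2^54 - 1 = 18014398509481983



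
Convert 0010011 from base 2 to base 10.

Sum of powers of 2 for each 1-bit:
2^0 + 2^1 + 2^4
= 1 + 2 + 16
= 19



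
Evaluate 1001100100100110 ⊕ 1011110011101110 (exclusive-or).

XOR: 1 when bits differ
  1001100100100110
^ 1011110011101110
------------------
  0010010111001000
Decimal: 39206 ^ 48366 = 9672



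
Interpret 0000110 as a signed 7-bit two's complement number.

Binary: 0000110
Sign bit: 0 (non-negative)
Read directly as an unsigned value:
0000110 = 4 + 2 = 6
Value: 6



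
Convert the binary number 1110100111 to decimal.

Sum of powers of 2 for each 1-bit:
2^0 + 2^1 + 2^2 + 2^5 + 2^7 + 2^8 + 2^9
= 1 + 2 + 4 + 32 + 128 + 256 + 512
= 935



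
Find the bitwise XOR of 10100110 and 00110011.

XOR: 1 when bits differ
  10100110
^ 00110011
----------
  10010101
Decimal: 166 ^ 51 = 149



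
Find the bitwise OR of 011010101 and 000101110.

OR: 1 when either bit is 1
  011010101
| 000101110
-----------
  011111111
Decimal: 213 | 46 = 255



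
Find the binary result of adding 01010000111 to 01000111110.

Add column by column from the right: bit + bit + carry-in; write the sum mod 2, carry 1 when the sum is 2 or 3.
carry:  10001111100
        01010000111
+       01000111110
-------------------
       010011000101
(the carry out of the leftmost column, 0, becomes the leading bit)
Decimal check:
  01010000111 = 512 + 128 + 4 + 2 + 1 = 647
  01000111110 = 512 + 32 + 16 + 8 + 4 + 2 = 574
  647 + 574 = 1221, and 010011000101 = 1024 + 128 + 64 + 4 + 1 = 1221 ✓



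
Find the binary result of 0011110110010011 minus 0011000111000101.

Method 1 - Direct subtraction (column by column from the right: bit − bit − borrow-in; if negative, add 2 and borrow 1 from the next column):
borrow: 0000011110011000
        0011110110010011
-       0011000111000101
------------------------
        0000101111001110

Method 2 - Add two's complement:
Two's complement of 0011000111000101: invert → 1100111000111010, add 1 → 1100111000111011
  0011110110010011
+ 1100111000111011
------------------
 10000101111001110  (end carry out of the top bit = 1)
Discarding the end carry: 0000101111001110
Decimal check:
  0011110110010011 = 8192 + 4096 + 2048 + 1024 + 256 + 128 + 16 + 2 + 1 = 15763
  0011000111000101 = 8192 + 4096 + 256 + 128 + 64 + 4 + 1 = 12741
  15763 - 12741 = 3022, and 0000101111001110 = 2048 + 512 + 256 + 128 + 64 + 8 + 4 + 2 = 3022 ✓



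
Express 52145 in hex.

Using repeated division by 16 (digits 10–15 are A–F):
52145 ÷ 16 = 3259 remainder 1
3259 ÷ 16 = 203 remainder 11 (B)
203 ÷ 16 = 12 remainder 11 (B)
12 ÷ 16 = 0 remainder 12 (C)
Reading remainders bottom to top: CBB1



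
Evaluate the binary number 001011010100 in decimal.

Sum of powers of 2 for each 1-bit:
2^2 + 2^4 + 2^6 + 2^7 + 2^9
= 4 + 16 + 64 + 128 + 512
= 724



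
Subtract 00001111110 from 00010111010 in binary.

Method 1 - Direct subtraction (column by column from the right: bit − bit − borrow-in; if negative, add 2 and borrow 1 from the next column):
borrow: 00011111000
        00010111010
-       00001111110
-------------------
        00000111100

Method 2 - Add two's complement:
Two's complement of 00001111110: invert → 11110000001, add 1 → 11110000010
  00010111010
+ 11110000010
-------------
 100000111100  (end carry out of the top bit = 1)
Discarding the end carry: 00000111100
Decimal check:
  00010111010 = 128 + 32 + 16 + 8 + 2 = 186
  00001111110 = 64 + 32 + 16 + 8 + 4 + 2 = 126
  186 - 126 = 60, and 00000111100 = 32 + 16 + 8 + 4 = 60 ✓



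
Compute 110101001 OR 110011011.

OR: 1 when either bit is 1
  110101001
| 110011011
-----------
  110111011
Decimal: 425 | 411 = 443



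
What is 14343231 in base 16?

Using repeated division by 16 (digits 10–15 are A–F):
14343231 ÷ 16 = 896451 remainder 15 (F)
896451 ÷ 16 = 56028 remainder 3
56028 ÷ 16 = 3501 remainder 12 (C)
3501 ÷ 16 = 218 remainder 13 (D)
218 ÷ 16 = 13 remainder 10 (A)
13 ÷ 16 = 0 remainder 13 (D)
Reading remainders bottom to top: DADC3F



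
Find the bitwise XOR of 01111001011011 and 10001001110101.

XOR: 1 when bits differ
  01111001011011
^ 10001001110101
----------------
  11110000101110
Decimal: 7771 ^ 8821 = 15406



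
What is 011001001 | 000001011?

OR: 1 when either bit is 1
  011001001
| 000001011
-----------
  011001011
Decimal: 201 | 11 = 203



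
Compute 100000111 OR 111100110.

OR: 1 when either bit is 1
  100000111
| 111100110
-----------
  111100111
Decimal: 263 | 486 = 487



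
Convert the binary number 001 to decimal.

Sum of powers of 2 for each 1-bit:
2^0
= 1
= 1



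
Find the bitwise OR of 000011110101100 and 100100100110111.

OR: 1 when either bit is 1
  000011110101100
| 100100100110111
-----------------
  100111110111111
Decimal: 1964 | 18743 = 20415



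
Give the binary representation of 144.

Using repeated division by 2:
144 ÷ 2 = 72 remainder 0
72 ÷ 2 = 36 remainder 0
36 ÷ 2 = 18 remainder 0
18 ÷ 2 = 9 remainder 0
9 ÷ 2 = 4 remainder 1
4 ÷ 2 = 2 remainder 0
2 ÷ 2 = 1 remainder 0
1 ÷ 2 = 0 remainder 1
Reading remainders bottom to top: 10010000



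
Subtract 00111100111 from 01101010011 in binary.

Method 1 - Direct subtraction (column by column from the right: bit − bit − borrow-in; if negative, add 2 and borrow 1 from the next column):
borrow: 01111011000
        01101010011
-       00111100111
-------------------
        00101101100

Method 2 - Add two's complement:
Two's complement of 00111100111: invert → 11000011000, add 1 → 11000011001
  01101010011
+ 11000011001
-------------
 100101101100  (end carry out of the top bit = 1)
Discarding the end carry: 00101101100
Decimal check:
  01101010011 = 512 + 256 + 64 + 16 + 2 + 1 = 851
  00111100111 = 256 + 128 + 64 + 32 + 4 + 2 + 1 = 487
  851 - 487 = 364, and 00101101100 = 256 + 64 + 32 + 8 + 4 = 364 ✓



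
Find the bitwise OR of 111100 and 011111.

OR: 1 when either bit is 1
  111100
| 011111
--------
  111111
Decimal: 60 | 31 = 63



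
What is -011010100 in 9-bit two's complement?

Original: 011010100
Step 1 - Invert all bits: 100101011
Step 2 - Add 1: 100101100
Verification: 011010100 + 100101100 = 1000000000; discarding the end carry (carry out of the top bit) leaves the 9-bit value 000000000, as required for x + (-x)



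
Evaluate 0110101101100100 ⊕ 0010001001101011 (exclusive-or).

XOR: 1 when bits differ
  0110101101100100
^ 0010001001101011
------------------
  0100100100001111
Decimal: 27492 ^ 8811 = 18703



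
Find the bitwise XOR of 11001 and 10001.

XOR: 1 when bits differ
  11001
^ 10001
-------
  01000
Decimal: 25 ^ 17 = 8



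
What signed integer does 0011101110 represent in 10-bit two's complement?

Binary: 0011101110
Sign bit: 0 (non-negative)
Read directly as an unsigned value:
0011101110 = 128 + 64 + 32 + 8 + 4 + 2 = 238
Value: 238



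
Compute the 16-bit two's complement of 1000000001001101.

Original (sign bit 1, negative): 1000000001001101
Step 1 - Invert all bits: 0111111110110010
Step 2 - Add 1: 0111111110110011
Verification: 1000000001001101 + 0111111110110011 = 10000000000000000; discarding the end carry (carry out of the top bit) leaves the 16-bit value 0000000000000000, as required for x + (-x)



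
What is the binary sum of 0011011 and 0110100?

Add column by column from the right: bit + bit + carry-in; write the sum mod 2, carry 1 when the sum is 2 or 3.
carry:  1100000
        0011011
+       0110100
---------------
       01001111
(the carry out of the leftmost column, 0, becomes the leading bit)
Decimal check:
  0011011 = 16 + 8 + 2 + 1 = 27
  0110100 = 32 + 16 + 4 = 52
  27 + 52 = 79, and 01001111 = 64 + 8 + 4 + 2 + 1 = 79 ✓



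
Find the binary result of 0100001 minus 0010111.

Method 1 - Direct subtraction (column by column from the right: bit − bit − borrow-in; if negative, add 2 and borrow 1 from the next column):
borrow: 0111100
        0100001
-       0010111
---------------
        0001010

Method 2 - Add two's complement:
Two's complement of 0010111: invert → 1101000, add 1 → 1101001
  0100001
+ 1101001
---------
 10001010  (end carry out of the top bit = 1)
Discarding the end carry: 0001010
Decimal check:
  0100001 = 32 + 1 = 33
  0010111 = 16 + 4 + 2 + 1 = 23
  33 - 23 = 10, and 0001010 = 8 + 2 = 10 ✓



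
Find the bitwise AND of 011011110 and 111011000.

AND: 1 only when both bits are 1
  011011110
& 111011000
-----------
  011011000
Decimal: 222 & 472 = 216



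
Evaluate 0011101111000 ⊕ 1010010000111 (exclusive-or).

XOR: 1 when bits differ
  0011101111000
^ 1010010000111
---------------
  1001111111111
Decimal: 1912 ^ 5255 = 5119



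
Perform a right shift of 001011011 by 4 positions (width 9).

Original: 001011011 (decimal 91)
Shift right by 4 positions
Drop the 4 low bits; fill with zeros on the left
Result: 000000101 (decimal 5)
Equivalent: 91 >> 4 = 91 ÷ 2^4 = 5



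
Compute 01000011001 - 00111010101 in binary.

Method 1 - Direct subtraction (column by column from the right: bit − bit − borrow-in; if negative, add 2 and borrow 1 from the next column):
borrow: 01110001000
        01000011001
-       00111010101
-------------------
        00001000100

Method 2 - Add two's complement:
Two's complement of 00111010101: invert → 11000101010, add 1 → 11000101011
  01000011001
+ 11000101011
-------------
 100001000100  (end carry out of the top bit = 1)
Discarding the end carry: 00001000100
Decimal check:
  01000011001 = 512 + 16 + 8 + 1 = 537
  00111010101 = 256 + 128 + 64 + 16 + 4 + 1 = 469
  537 - 469 = 68, and 00001000100 = 64 + 4 = 68 ✓



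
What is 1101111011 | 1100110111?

OR: 1 when either bit is 1
  1101111011
| 1100110111
------------
  1101111111
Decimal: 891 | 823 = 895



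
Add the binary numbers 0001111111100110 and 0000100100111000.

Add column by column from the right: bit + bit + carry-in; write the sum mod 2, carry 1 when the sum is 2 or 3.
carry:  0011111111000000
        0001111111100110
+       0000100100111000
------------------------
       00010100100011110
(the carry out of the leftmost column, 0, becomes the leading bit)
Decimal check:
  0001111111100110 = 4096 + 2048 + 1024 + 512 + 256 + 128 + 64 + 32 + 4 + 2 = 8166
  0000100100111000 = 2048 + 256 + 32 + 16 + 8 = 2360
  8166 + 2360 = 10526, and 00010100100011110 = 8192 + 2048 + 256 + 16 + 8 + 4 + 2 = 10526 ✓



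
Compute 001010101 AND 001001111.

AND: 1 only when both bits are 1
  001010101
& 001001111
-----------
  001000101
Decimal: 85 & 79 = 69



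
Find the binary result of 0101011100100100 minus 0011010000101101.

Method 1 - Direct subtraction (column by column from the right: bit − bit − borrow-in; if negative, add 2 and borrow 1 from the next column):
borrow: 0100000111111110
        0101011100100100
-       0011010000101101
------------------------
        0010001011110111

Method 2 - Add two's complement:
Two's complement of 0011010000101101: invert → 1100101111010010, add 1 → 1100101111010011
  0101011100100100
+ 1100101111010011
------------------
 10010001011110111  (end carry out of the top bit = 1)
Discarding the end carry: 0010001011110111
Decimal check:
  0101011100100100 = 16384 + 4096 + 1024 + 512 + 256 + 32 + 4 = 22308
  0011010000101101 = 8192 + 4096 + 1024 + 32 + 8 + 4 + 1 = 13357
  22308 - 13357 = 8951, and 0010001011110111 = 8192 + 512 + 128 + 64 + 32 + 16 + 4 + 2 + 1 = 8951 ✓



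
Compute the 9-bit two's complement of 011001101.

Original: 011001101
Step 1 - Invert all bits: 100110010
Step 2 - Add 1: 100110011
Verification: 011001101 + 100110011 = 1000000000; discarding the end carry (carry out of the top bit) leaves the 9-bit value 000000000, as required for x + (-x)



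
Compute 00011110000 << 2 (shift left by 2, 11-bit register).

Original: 00011110000 (decimal 240)
Shift left by 2 positions
Append 2 zeros on the right
Result: 01111000000 (decimal 960)
Equivalent: 240 << 2 = 240 × 2^2 = 960



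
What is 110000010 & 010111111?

AND: 1 only when both bits are 1
  110000010
& 010111111
-----------
  010000010
Decimal: 386 & 191 = 130



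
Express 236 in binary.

Using repeated division by 2:
236 ÷ 2 = 118 remainder 0
118 ÷ 2 = 59 remainder 0
59 ÷ 2 = 29 remainder 1
29 ÷ 2 = 14 remainder 1
14 ÷ 2 = 7 remainder 0
7 ÷ 2 = 3 remainder 1
3 ÷ 2 = 1 remainder 1
1 ÷ 2 = 0 remainder 1
Reading remainders bottom to top: 11101100



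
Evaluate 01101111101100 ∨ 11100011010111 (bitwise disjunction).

OR: 1 when either bit is 1
  01101111101100
| 11100011010111
----------------
  11101111111111
Decimal: 7148 | 14551 = 15359



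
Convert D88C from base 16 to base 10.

Expand by place value (powers of 16):
Digit values: D = 13, C = 12
D88C = 13 × 16^3 + 8 × 16^2 + 8 × 16^1 + 12 × 16^0
= 13 × 4096 + 8 × 256 + 8 × 16 + 12 × 1
= 53248 + 2048 + 128 + 12
= 55436



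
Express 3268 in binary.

Using repeated division by 2:
3268 ÷ 2 = 1634 remainder 0
1634 ÷ 2 = 817 remainder 0
817 ÷ 2 = 408 remainder 1
408 ÷ 2 = 204 remainder 0
204 ÷ 2 = 102 remainder 0
102 ÷ 2 = 51 remainder 0
51 ÷ 2 = 25 remainder 1
25 ÷ 2 = 12 remainder 1
12 ÷ 2 = 6 remainder 0
6 ÷ 2 = 3 remainder 0
3 ÷ 2 = 1 remainder 1
1 ÷ 2 = 0 remainder 1
Reading remainders bottom to top: 110011000100



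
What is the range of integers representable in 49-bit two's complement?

For 49-bit two's complement:
Minimum: -2^48 = -281474976710656
Maximum: 2^48 - 1 = 281474976710655



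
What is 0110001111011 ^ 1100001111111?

XOR: 1 when bits differ
  0110001111011
^ 1100001111111
---------------
  1010000000100
Decimal: 3195 ^ 6271 = 5124



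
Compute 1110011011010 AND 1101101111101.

AND: 1 only when both bits are 1
  1110011011010
& 1101101111101
---------------
  1100001011000
Decimal: 7386 & 7037 = 6232



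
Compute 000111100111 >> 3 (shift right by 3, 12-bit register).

Original: 000111100111 (decimal 487)
Shift right by 3 positions
Drop the 3 low bits; fill with zeros on the left
Result: 000000111100 (decimal 60)
Equivalent: 487 >> 3 = 487 ÷ 2^3 = 60



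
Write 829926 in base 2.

Using repeated division by 2:
829926 ÷ 2 = 414963 remainder 0
414963 ÷ 2 = 207481 remainder 1
207481 ÷ 2 = 103740 remainder 1
103740 ÷ 2 = 51870 remainder 0
51870 ÷ 2 = 25935 remainder 0
25935 ÷ 2 = 12967 remainder 1
12967 ÷ 2 = 6483 remainder 1
6483 ÷ 2 = 3241 remainder 1
3241 ÷ 2 = 1620 remainder 1
1620 ÷ 2 = 810 remainder 0
810 ÷ 2 = 405 remainder 0
405 ÷ 2 = 202 remainder 1
202 ÷ 2 = 101 remainder 0
101 ÷ 2 = 50 remainder 1
50 ÷ 2 = 25 remainder 0
25 ÷ 2 = 12 remainder 1
12 ÷ 2 = 6 remainder 0
6 ÷ 2 = 3 remainder 0
3 ÷ 2 = 1 remainder 1
1 ÷ 2 = 0 remainder 1
Reading remainders bottom to top: 11001010100111100110



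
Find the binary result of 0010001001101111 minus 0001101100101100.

Method 1 - Direct subtraction (column by column from the right: bit − bit − borrow-in; if negative, add 2 and borrow 1 from the next column):
borrow: 0011111000000000
        0010001001101111
-       0001101100101100
------------------------
        0000011101000011

Method 2 - Add two's complement:
Two's complement of 0001101100101100: invert → 1110010011010011, add 1 → 1110010011010100
  0010001001101111
+ 1110010011010100
------------------
 10000011101000011  (end carry out of the top bit = 1)
Discarding the end carry: 0000011101000011
Decimal check:
  0010001001101111 = 8192 + 512 + 64 + 32 + 8 + 4 + 2 + 1 = 8815
  0001101100101100 = 4096 + 2048 + 512 + 256 + 32 + 8 + 4 = 6956
  8815 - 6956 = 1859, and 0000011101000011 = 1024 + 512 + 256 + 64 + 2 + 1 = 1859 ✓



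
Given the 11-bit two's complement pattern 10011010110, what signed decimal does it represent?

Binary: 10011010110
Sign bit: 1 (negative)
Invert: 01100101001
Add 1:  01100101010
Magnitude: 01100101010 = 512 + 256 + 32 + 8 + 2 = 810
Value: -810



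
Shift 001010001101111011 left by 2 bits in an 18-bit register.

Original: 001010001101111011 (decimal 41851)
Shift left by 2 positions
Append 2 zeros on the right
Result: 101000110111101100 (decimal 167404)
Equivalent: 41851 << 2 = 41851 × 2^2 = 167404



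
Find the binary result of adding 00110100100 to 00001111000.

Add column by column from the right: bit + bit + carry-in; write the sum mod 2, carry 1 when the sum is 2 or 3.
carry:  01111000000
        00110100100
+       00001111000
-------------------
       001000011100
(the carry out of the leftmost column, 0, becomes the leading bit)
Decimal check:
  00110100100 = 256 + 128 + 32 + 4 = 420
  00001111000 = 64 + 32 + 16 + 8 = 120
  420 + 120 = 540, and 001000011100 = 512 + 16 + 8 + 4 = 540 ✓



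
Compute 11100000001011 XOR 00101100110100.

XOR: 1 when bits differ
  11100000001011
^ 00101100110100
----------------
  11001100111111
Decimal: 14347 ^ 2868 = 13119



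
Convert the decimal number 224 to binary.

Using repeated division by 2:
224 ÷ 2 = 112 remainder 0
112 ÷ 2 = 56 remainder 0
56 ÷ 2 = 28 remainder 0
28 ÷ 2 = 14 remainder 0
14 ÷ 2 = 7 remainder 0
7 ÷ 2 = 3 remainder 1
3 ÷ 2 = 1 remainder 1
1 ÷ 2 = 0 remainder 1
Reading remainders bottom to top: 11100000



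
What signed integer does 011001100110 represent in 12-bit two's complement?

Binary: 011001100110
Sign bit: 0 (non-negative)
Read directly as an unsigned value:
011001100110 = 1024 + 512 + 64 + 32 + 4 + 2 = 1638
Value: 1638



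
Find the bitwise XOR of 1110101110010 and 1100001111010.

XOR: 1 when bits differ
  1110101110010
^ 1100001111010
---------------
  0010100001000
Decimal: 7538 ^ 6266 = 1288



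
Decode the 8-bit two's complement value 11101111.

Binary: 11101111
Sign bit: 1 (negative)
Invert: 00010000
Add 1:  00010001
Magnitude: 00010001 = 16 + 1 = 17
Value: -17



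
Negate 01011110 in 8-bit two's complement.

Original: 01011110
Step 1 - Invert all bits: 10100001
Step 2 - Add 1: 10100010
Verification: 01011110 + 10100010 = 100000000; discarding the end carry (carry out of the top bit) leaves the 8-bit value 00000000, as required for x + (-x)



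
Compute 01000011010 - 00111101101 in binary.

Method 1 - Direct subtraction (column by column from the right: bit − bit − borrow-in; if negative, add 2 and borrow 1 from the next column):
borrow: 01111011010
        01000011010
-       00111101101
-------------------
        00000101101

Method 2 - Add two's complement:
Two's complement of 00111101101: invert → 11000010010, add 1 → 11000010011
  01000011010
+ 11000010011
-------------
 100000101101  (end carry out of the top bit = 1)
Discarding the end carry: 00000101101
Decimal check:
  01000011010 = 512 + 16 + 8 + 2 = 538
  00111101101 = 256 + 128 + 64 + 32 + 8 + 4 + 1 = 493
  538 - 493 = 45, and 00000101101 = 32 + 8 + 4 + 1 = 45 ✓



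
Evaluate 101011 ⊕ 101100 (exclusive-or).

XOR: 1 when bits differ
  101011
^ 101100
--------
  000111
Decimal: 43 ^ 44 = 7



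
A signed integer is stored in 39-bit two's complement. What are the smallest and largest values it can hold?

For 39-bit two's complement:
Minimum: -2^38 = -274877906944
Maximum: 2^38 - 1 = 274877906943



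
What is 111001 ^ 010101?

XOR: 1 when bits differ
  111001
^ 010101
--------
  101100
Decimal: 57 ^ 21 = 44



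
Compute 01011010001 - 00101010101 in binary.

Method 1 - Direct subtraction (column by column from the right: bit − bit − borrow-in; if negative, add 2 and borrow 1 from the next column):
borrow: 01011111000
        01011010001
-       00101010101
-------------------
        00101111100

Method 2 - Add two's complement:
Two's complement of 00101010101: invert → 11010101010, add 1 → 11010101011
  01011010001
+ 11010101011
-------------
 100101111100  (end carry out of the top bit = 1)
Discarding the end carry: 00101111100
Decimal check:
  01011010001 = 512 + 128 + 64 + 16 + 1 = 721
  00101010101 = 256 + 64 + 16 + 4 + 1 = 341
  721 - 341 = 380, and 00101111100 = 256 + 64 + 32 + 16 + 8 + 4 = 380 ✓



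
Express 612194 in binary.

Using repeated division by 2:
612194 ÷ 2 = 306097 remainder 0
306097 ÷ 2 = 153048 remainder 1
153048 ÷ 2 = 76524 remainder 0
76524 ÷ 2 = 38262 remainder 0
38262 ÷ 2 = 19131 remainder 0
19131 ÷ 2 = 9565 remainder 1
9565 ÷ 2 = 4782 remainder 1
4782 ÷ 2 = 2391 remainder 0
2391 ÷ 2 = 1195 remainder 1
1195 ÷ 2 = 597 remainder 1
597 ÷ 2 = 298 remainder 1
298 ÷ 2 = 149 remainder 0
149 ÷ 2 = 74 remainder 1
74 ÷ 2 = 37 remainder 0
37 ÷ 2 = 18 remainder 1
18 ÷ 2 = 9 remainder 0
9 ÷ 2 = 4 remainder 1
4 ÷ 2 = 2 remainder 0
2 ÷ 2 = 1 remainder 0
1 ÷ 2 = 0 remainder 1
Reading remainders bottom to top: 10010101011101100010



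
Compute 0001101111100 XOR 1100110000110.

XOR: 1 when bits differ
  0001101111100
^ 1100110000110
---------------
  1101011111010
Decimal: 892 ^ 6534 = 6906



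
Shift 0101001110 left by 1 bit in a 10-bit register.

Original: 0101001110 (decimal 334)
Shift left by 1 position
Append 1 zero on the right
Result: 1010011100 (decimal 668)
Equivalent: 334 << 1 = 334 × 2^1 = 668



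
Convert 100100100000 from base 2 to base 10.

Sum of powers of 2 for each 1-bit:
2^5 + 2^8 + 2^11
= 32 + 256 + 2048
= 2336



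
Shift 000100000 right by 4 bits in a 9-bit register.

Original: 000100000 (decimal 32)
Shift right by 4 positions
Drop the 4 low bits; fill with zeros on the left
Result: 000000010 (decimal 2)
Equivalent: 32 >> 4 = 32 ÷ 2^4 = 2



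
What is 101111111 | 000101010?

OR: 1 when either bit is 1
  101111111
| 000101010
-----------
  101111111
Decimal: 383 | 42 = 383



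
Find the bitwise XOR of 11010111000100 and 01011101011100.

XOR: 1 when bits differ
  11010111000100
^ 01011101011100
----------------
  10001010011000
Decimal: 13764 ^ 5980 = 8856



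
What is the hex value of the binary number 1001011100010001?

Group into 4-bit nibbles from right:
  1001 = 9
  0111 = 7
  0001 = 1
  0001 = 1
Result: 9711



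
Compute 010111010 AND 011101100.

AND: 1 only when both bits are 1
  010111010
& 011101100
-----------
  010101000
Decimal: 186 & 236 = 168



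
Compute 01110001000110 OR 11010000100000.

OR: 1 when either bit is 1
  01110001000110
| 11010000100000
----------------
  11110001100110
Decimal: 7238 | 13344 = 15462



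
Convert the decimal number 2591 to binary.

Using repeated division by 2:
2591 ÷ 2 = 1295 remainder 1
1295 ÷ 2 = 647 remainder 1
647 ÷ 2 = 323 remainder 1
323 ÷ 2 = 161 remainder 1
161 ÷ 2 = 80 remainder 1
80 ÷ 2 = 40 remainder 0
40 ÷ 2 = 20 remainder 0
20 ÷ 2 = 10 remainder 0
10 ÷ 2 = 5 remainder 0
5 ÷ 2 = 2 remainder 1
2 ÷ 2 = 1 remainder 0
1 ÷ 2 = 0 remainder 1
Reading remainders bottom to top: 101000011111



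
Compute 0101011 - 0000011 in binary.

Method 1 - Direct subtraction (column by column from the right: bit − bit − borrow-in; if negative, add 2 and borrow 1 from the next column):
borrow: 0000000
        0101011
-       0000011
---------------
        0101000

Method 2 - Add two's complement:
Two's complement of 0000011: invert → 1111100, add 1 → 1111101
  0101011
+ 1111101
---------
 10101000  (end carry out of the top bit = 1)
Discarding the end carry: 0101000
Decimal check:
  0101011 = 32 + 8 + 2 + 1 = 43
  0000011 = 2 + 1 = 3
  43 - 3 = 40, and 0101000 = 32 + 8 = 40 ✓



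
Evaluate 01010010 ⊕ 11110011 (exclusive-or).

XOR: 1 when bits differ
  01010010
^ 11110011
----------
  10100001
Decimal: 82 ^ 243 = 161



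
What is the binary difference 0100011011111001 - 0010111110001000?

Method 1 - Direct subtraction (column by column from the right: bit − bit − borrow-in; if negative, add 2 and borrow 1 from the next column):
borrow: 0111111000000000
        0100011011111001
-       0010111110001000
------------------------
        0001011101110001

Method 2 - Add two's complement:
Two's complement of 0010111110001000: invert → 1101000001110111, add 1 → 1101000001111000
  0100011011111001
+ 1101000001111000
------------------
 10001011101110001  (end carry out of the top bit = 1)
Discarding the end carry: 0001011101110001
Decimal check:
  0100011011111001 = 16384 + 1024 + 512 + 128 + 64 + 32 + 16 + 8 + 1 = 18169
  0010111110001000 = 8192 + 2048 + 1024 + 512 + 256 + 128 + 8 = 12168
  18169 - 12168 = 6001, and 0001011101110001 = 4096 + 1024 + 512 + 256 + 64 + 32 + 16 + 1 = 6001 ✓



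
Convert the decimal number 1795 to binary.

Using repeated division by 2:
1795 ÷ 2 = 897 remainder 1
897 ÷ 2 = 448 remainder 1
448 ÷ 2 = 224 remainder 0
224 ÷ 2 = 112 remainder 0
112 ÷ 2 = 56 remainder 0
56 ÷ 2 = 28 remainder 0
28 ÷ 2 = 14 remainder 0
14 ÷ 2 = 7 remainder 0
7 ÷ 2 = 3 remainder 1
3 ÷ 2 = 1 remainder 1
1 ÷ 2 = 0 remainder 1
Reading remainders bottom to top: 11100000011



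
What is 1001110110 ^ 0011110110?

XOR: 1 when bits differ
  1001110110
^ 0011110110
------------
  1010000000
Decimal: 630 ^ 246 = 640



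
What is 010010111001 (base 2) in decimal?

Sum of powers of 2 for each 1-bit:
2^0 + 2^3 + 2^4 + 2^5 + 2^7 + 2^10
= 1 + 8 + 16 + 32 + 128 + 1024
= 1209



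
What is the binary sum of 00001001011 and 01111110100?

Add column by column from the right: bit + bit + carry-in; write the sum mod 2, carry 1 when the sum is 2 or 3.
carry:  11110000000
        00001001011
+       01111110100
-------------------
       010000111111
(the carry out of the leftmost column, 0, becomes the leading bit)
Decimal check:
  00001001011 = 64 + 8 + 2 + 1 = 75
  01111110100 = 512 + 256 + 128 + 64 + 32 + 16 + 4 = 1012
  75 + 1012 = 1087, and 010000111111 = 1024 + 32 + 16 + 8 + 4 + 2 + 1 = 1087 ✓



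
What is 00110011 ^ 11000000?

XOR: 1 when bits differ
  00110011
^ 11000000
----------
  11110011
Decimal: 51 ^ 192 = 243



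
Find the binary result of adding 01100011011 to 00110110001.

Add column by column from the right: bit + bit + carry-in; write the sum mod 2, carry 1 when the sum is 2 or 3.
carry:  11001100110
        01100011011
+       00110110001
-------------------
       010011001100
(the carry out of the leftmost column, 0, becomes the leading bit)
Decimal check:
  01100011011 = 512 + 256 + 16 + 8 + 2 + 1 = 795
  00110110001 = 256 + 128 + 32 + 16 + 1 = 433
  795 + 433 = 1228, and 010011001100 = 1024 + 128 + 64 + 8 + 4 = 1228 ✓



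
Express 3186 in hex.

Using repeated division by 16 (digits 10–15 are A–F):
3186 ÷ 16 = 199 remainder 2
199 ÷ 16 = 12 remainder 7
12 ÷ 16 = 0 remainder 12 (C)
Reading remainders bottom to top: C72



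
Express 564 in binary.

Using repeated division by 2:
564 ÷ 2 = 282 remainder 0
282 ÷ 2 = 141 remainder 0
141 ÷ 2 = 70 remainder 1
70 ÷ 2 = 35 remainder 0
35 ÷ 2 = 17 remainder 1
17 ÷ 2 = 8 remainder 1
8 ÷ 2 = 4 remainder 0
4 ÷ 2 = 2 remainder 0
2 ÷ 2 = 1 remainder 0
1 ÷ 2 = 0 remainder 1
Reading remainders bottom to top: 1000110100



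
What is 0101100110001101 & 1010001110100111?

AND: 1 only when both bits are 1
  0101100110001101
& 1010001110100111
------------------
  0000000110000101
Decimal: 22925 & 41895 = 389



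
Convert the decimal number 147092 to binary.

Using repeated division by 2:
147092 ÷ 2 = 73546 remainder 0
73546 ÷ 2 = 36773 remainder 0
36773 ÷ 2 = 18386 remainder 1
18386 ÷ 2 = 9193 remainder 0
9193 ÷ 2 = 4596 remainder 1
4596 ÷ 2 = 2298 remainder 0
2298 ÷ 2 = 1149 remainder 0
1149 ÷ 2 = 574 remainder 1
574 ÷ 2 = 287 remainder 0
287 ÷ 2 = 143 remainder 1
143 ÷ 2 = 71 remainder 1
71 ÷ 2 = 35 remainder 1
35 ÷ 2 = 17 remainder 1
17 ÷ 2 = 8 remainder 1
8 ÷ 2 = 4 remainder 0
4 ÷ 2 = 2 remainder 0
2 ÷ 2 = 1 remainder 0
1 ÷ 2 = 0 remainder 1
Reading remainders bottom to top: 100011111010010100



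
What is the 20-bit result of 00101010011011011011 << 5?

Original: 00101010011011011011 (decimal 173787)
Shift left by 5 positions
Append 5 zeros on the right and drop the 5 high bits that overflow the 20-bit width
Result: 01001101101101100000 (decimal 318304)
Equivalent: 173787 << 5 = 173787 × 2^5 = 5561184, truncated to 20 bits = 318304



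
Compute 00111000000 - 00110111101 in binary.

Method 1 - Direct subtraction (column by column from the right: bit − bit − borrow-in; if negative, add 2 and borrow 1 from the next column):
borrow: 00001111110
        00111000000
-       00110111101
-------------------
        00000000011

Method 2 - Add two's complement:
Two's complement of 00110111101: invert → 11001000010, add 1 → 11001000011
  00111000000
+ 11001000011
-------------
 100000000011  (end carry out of the top bit = 1)
Discarding the end carry: 00000000011
Decimal check:
  00111000000 = 256 + 128 + 64 = 448
  00110111101 = 256 + 128 + 32 + 16 + 8 + 4 + 1 = 445
  448 - 445 = 3, and 00000000011 = 2 + 1 = 3 ✓

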